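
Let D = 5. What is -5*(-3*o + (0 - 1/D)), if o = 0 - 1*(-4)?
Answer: 61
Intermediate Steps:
o = 4 (o = 0 + 4 = 4)
-5*(-3*o + (0 - 1/D)) = -5*(-3*4 + (0 - 1/5)) = -5*(-12 + (0 - 1*⅕)) = -5*(-12 + (0 - ⅕)) = -5*(-12 - ⅕) = -5*(-61/5) = 61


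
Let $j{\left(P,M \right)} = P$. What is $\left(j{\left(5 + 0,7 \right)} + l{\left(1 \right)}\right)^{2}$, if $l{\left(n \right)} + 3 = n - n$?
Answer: $4$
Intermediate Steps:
$l{\left(n \right)} = -3$ ($l{\left(n \right)} = -3 + \left(n - n\right) = -3 + 0 = -3$)
$\left(j{\left(5 + 0,7 \right)} + l{\left(1 \right)}\right)^{2} = \left(\left(5 + 0\right) - 3\right)^{2} = \left(5 - 3\right)^{2} = 2^{2} = 4$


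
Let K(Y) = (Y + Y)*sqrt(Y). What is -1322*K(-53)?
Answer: 140132*I*sqrt(53) ≈ 1.0202e+6*I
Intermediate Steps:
K(Y) = 2*Y**(3/2) (K(Y) = (2*Y)*sqrt(Y) = 2*Y**(3/2))
-1322*K(-53) = -2644*(-53)**(3/2) = -2644*(-53*I*sqrt(53)) = -(-140132)*I*sqrt(53) = 140132*I*sqrt(53)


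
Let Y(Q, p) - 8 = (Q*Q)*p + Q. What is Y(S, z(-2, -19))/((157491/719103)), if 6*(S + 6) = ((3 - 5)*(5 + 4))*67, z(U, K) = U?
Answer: -20589596797/52497 ≈ -3.9221e+5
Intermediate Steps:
S = -207 (S = -6 + (((3 - 5)*(5 + 4))*67)/6 = -6 + (-2*9*67)/6 = -6 + (-18*67)/6 = -6 + (⅙)*(-1206) = -6 - 201 = -207)
Y(Q, p) = 8 + Q + p*Q² (Y(Q, p) = 8 + ((Q*Q)*p + Q) = 8 + (Q²*p + Q) = 8 + (p*Q² + Q) = 8 + (Q + p*Q²) = 8 + Q + p*Q²)
Y(S, z(-2, -19))/((157491/719103)) = (8 - 207 - 2*(-207)²)/((157491/719103)) = (8 - 207 - 2*42849)/((157491*(1/719103))) = (8 - 207 - 85698)/(52497/239701) = -85897*239701/52497 = -20589596797/52497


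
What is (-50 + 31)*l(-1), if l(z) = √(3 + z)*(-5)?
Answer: 95*√2 ≈ 134.35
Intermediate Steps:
l(z) = -5*√(3 + z)
(-50 + 31)*l(-1) = (-50 + 31)*(-5*√(3 - 1)) = -(-95)*√2 = 95*√2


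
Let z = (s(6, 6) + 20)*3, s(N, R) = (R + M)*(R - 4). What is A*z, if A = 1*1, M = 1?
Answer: 102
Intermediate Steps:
s(N, R) = (1 + R)*(-4 + R) (s(N, R) = (R + 1)*(R - 4) = (1 + R)*(-4 + R))
z = 102 (z = ((-4 + 6² - 3*6) + 20)*3 = ((-4 + 36 - 18) + 20)*3 = (14 + 20)*3 = 34*3 = 102)
A = 1
A*z = 1*102 = 102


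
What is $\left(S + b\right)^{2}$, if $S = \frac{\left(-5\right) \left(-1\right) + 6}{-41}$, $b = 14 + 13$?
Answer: $\frac{1201216}{1681} \approx 714.58$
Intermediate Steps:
$b = 27$
$S = - \frac{11}{41}$ ($S = \left(5 + 6\right) \left(- \frac{1}{41}\right) = 11 \left(- \frac{1}{41}\right) = - \frac{11}{41} \approx -0.26829$)
$\left(S + b\right)^{2} = \left(- \frac{11}{41} + 27\right)^{2} = \left(\frac{1096}{41}\right)^{2} = \frac{1201216}{1681}$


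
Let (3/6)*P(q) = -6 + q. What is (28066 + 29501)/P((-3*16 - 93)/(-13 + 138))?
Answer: -2398625/594 ≈ -4038.1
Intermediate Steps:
P(q) = -12 + 2*q (P(q) = 2*(-6 + q) = -12 + 2*q)
(28066 + 29501)/P((-3*16 - 93)/(-13 + 138)) = (28066 + 29501)/(-12 + 2*((-3*16 - 93)/(-13 + 138))) = 57567/(-12 + 2*((-48 - 93)/125)) = 57567/(-12 + 2*(-141*1/125)) = 57567/(-12 + 2*(-141/125)) = 57567/(-12 - 282/125) = 57567/(-1782/125) = 57567*(-125/1782) = -2398625/594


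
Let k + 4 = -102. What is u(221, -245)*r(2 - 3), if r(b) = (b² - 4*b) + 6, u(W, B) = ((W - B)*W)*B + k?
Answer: -277548436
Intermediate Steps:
k = -106 (k = -4 - 102 = -106)
u(W, B) = -106 + B*W*(W - B) (u(W, B) = ((W - B)*W)*B - 106 = (W*(W - B))*B - 106 = B*W*(W - B) - 106 = -106 + B*W*(W - B))
r(b) = 6 + b² - 4*b
u(221, -245)*r(2 - 3) = (-106 - 245*221² - 1*221*(-245)²)*(6 + (2 - 3)² - 4*(2 - 3)) = (-106 - 245*48841 - 1*221*60025)*(6 + (-1)² - 4*(-1)) = (-106 - 11966045 - 13265525)*(6 + 1 + 4) = -25231676*11 = -277548436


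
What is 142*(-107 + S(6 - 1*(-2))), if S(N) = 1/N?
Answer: -60705/4 ≈ -15176.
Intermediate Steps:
142*(-107 + S(6 - 1*(-2))) = 142*(-107 + 1/(6 - 1*(-2))) = 142*(-107 + 1/(6 + 2)) = 142*(-107 + 1/8) = 142*(-107 + ⅛) = 142*(-855/8) = -60705/4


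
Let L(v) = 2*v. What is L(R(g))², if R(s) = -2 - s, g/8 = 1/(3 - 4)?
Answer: 144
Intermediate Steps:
g = -8 (g = 8/(3 - 4) = 8/(-1) = 8*(-1) = -8)
L(R(g))² = (2*(-2 - 1*(-8)))² = (2*(-2 + 8))² = (2*6)² = 12² = 144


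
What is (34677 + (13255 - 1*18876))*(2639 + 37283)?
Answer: 1159973632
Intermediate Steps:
(34677 + (13255 - 1*18876))*(2639 + 37283) = (34677 + (13255 - 18876))*39922 = (34677 - 5621)*39922 = 29056*39922 = 1159973632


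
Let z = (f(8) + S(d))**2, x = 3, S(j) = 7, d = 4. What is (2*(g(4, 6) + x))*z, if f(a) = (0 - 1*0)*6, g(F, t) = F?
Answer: 686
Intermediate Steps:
f(a) = 0 (f(a) = (0 + 0)*6 = 0*6 = 0)
z = 49 (z = (0 + 7)**2 = 7**2 = 49)
(2*(g(4, 6) + x))*z = (2*(4 + 3))*49 = (2*7)*49 = 14*49 = 686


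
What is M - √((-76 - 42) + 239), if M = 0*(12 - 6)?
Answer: -11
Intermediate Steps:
M = 0 (M = 0*6 = 0)
M - √((-76 - 42) + 239) = 0 - √((-76 - 42) + 239) = 0 - √(-118 + 239) = 0 - √121 = 0 - 1*11 = 0 - 11 = -11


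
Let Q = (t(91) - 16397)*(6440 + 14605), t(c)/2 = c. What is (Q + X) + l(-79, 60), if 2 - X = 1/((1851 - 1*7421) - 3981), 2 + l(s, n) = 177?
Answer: -3259226200397/9551 ≈ -3.4124e+8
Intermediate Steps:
t(c) = 2*c
l(s, n) = 175 (l(s, n) = -2 + 177 = 175)
X = 19103/9551 (X = 2 - 1/((1851 - 1*7421) - 3981) = 2 - 1/((1851 - 7421) - 3981) = 2 - 1/(-5570 - 3981) = 2 - 1/(-9551) = 2 - 1*(-1/9551) = 2 + 1/9551 = 19103/9551 ≈ 2.0001)
Q = -341244675 (Q = (2*91 - 16397)*(6440 + 14605) = (182 - 16397)*21045 = -16215*21045 = -341244675)
(Q + X) + l(-79, 60) = (-341244675 + 19103/9551) + 175 = -3259227871822/9551 + 175 = -3259226200397/9551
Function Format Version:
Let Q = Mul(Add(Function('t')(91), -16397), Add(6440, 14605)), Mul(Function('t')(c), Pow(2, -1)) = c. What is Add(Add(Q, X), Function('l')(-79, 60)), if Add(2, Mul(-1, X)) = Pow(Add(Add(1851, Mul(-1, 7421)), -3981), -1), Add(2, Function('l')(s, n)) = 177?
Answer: Rational(-3259226200397, 9551) ≈ -3.4124e+8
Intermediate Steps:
Function('t')(c) = Mul(2, c)
Function('l')(s, n) = 175 (Function('l')(s, n) = Add(-2, 177) = 175)
X = Rational(19103, 9551) (X = Add(2, Mul(-1, Pow(Add(Add(1851, Mul(-1, 7421)), -3981), -1))) = Add(2, Mul(-1, Pow(Add(Add(1851, -7421), -3981), -1))) = Add(2, Mul(-1, Pow(Add(-5570, -3981), -1))) = Add(2, Mul(-1, Pow(-9551, -1))) = Add(2, Mul(-1, Rational(-1, 9551))) = Add(2, Rational(1, 9551)) = Rational(19103, 9551) ≈ 2.0001)
Q = -341244675 (Q = Mul(Add(Mul(2, 91), -16397), Add(6440, 14605)) = Mul(Add(182, -16397), 21045) = Mul(-16215, 21045) = -341244675)
Add(Add(Q, X), Function('l')(-79, 60)) = Add(Add(-341244675, Rational(19103, 9551)), 175) = Add(Rational(-3259227871822, 9551), 175) = Rational(-3259226200397, 9551)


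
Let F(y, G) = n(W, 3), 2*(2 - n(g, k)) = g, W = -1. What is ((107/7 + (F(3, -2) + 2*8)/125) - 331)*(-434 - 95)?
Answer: 292135489/1750 ≈ 1.6693e+5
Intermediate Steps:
n(g, k) = 2 - g/2
F(y, G) = 5/2 (F(y, G) = 2 - 1/2*(-1) = 2 + 1/2 = 5/2)
((107/7 + (F(3, -2) + 2*8)/125) - 331)*(-434 - 95) = ((107/7 + (5/2 + 2*8)/125) - 331)*(-434 - 95) = ((107*(1/7) + (5/2 + 16)*(1/125)) - 331)*(-529) = ((107/7 + (37/2)*(1/125)) - 331)*(-529) = ((107/7 + 37/250) - 331)*(-529) = (27009/1750 - 331)*(-529) = -552241/1750*(-529) = 292135489/1750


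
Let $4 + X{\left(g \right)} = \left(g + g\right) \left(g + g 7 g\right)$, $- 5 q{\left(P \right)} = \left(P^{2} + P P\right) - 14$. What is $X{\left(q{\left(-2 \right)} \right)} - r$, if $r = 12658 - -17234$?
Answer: $- \frac{3733616}{125} \approx -29869.0$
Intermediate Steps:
$q{\left(P \right)} = \frac{14}{5} - \frac{2 P^{2}}{5}$ ($q{\left(P \right)} = - \frac{\left(P^{2} + P P\right) - 14}{5} = - \frac{\left(P^{2} + P^{2}\right) - 14}{5} = - \frac{2 P^{2} - 14}{5} = - \frac{-14 + 2 P^{2}}{5} = \frac{14}{5} - \frac{2 P^{2}}{5}$)
$X{\left(g \right)} = -4 + 2 g \left(g + 7 g^{2}\right)$ ($X{\left(g \right)} = -4 + \left(g + g\right) \left(g + g 7 g\right) = -4 + 2 g \left(g + 7 g g\right) = -4 + 2 g \left(g + 7 g^{2}\right)$)
$r = 29892$ ($r = 12658 + 17234 = 29892$)
$X{\left(q{\left(-2 \right)} \right)} - r = \left(-4 + 2 \left(\frac{14}{5} - \frac{2 \left(-2\right)^{2}}{5}\right)^{2} + 14 \left(\frac{14}{5} - \frac{2 \left(-2\right)^{2}}{5}\right)^{3}\right) - 29892 = \left(-4 + 2 \left(\frac{14}{5} - \frac{8}{5}\right)^{2} + 14 \left(\frac{14}{5} - \frac{8}{5}\right)^{3}\right) - 29892 = \left(-4 + 2 \left(\frac{6}{5}\right)^{2} + 14 \left(\frac{6}{5}\right)^{3}\right) - 29892 = \left(-4 + 2 \cdot \frac{36}{25} + 14 \cdot \frac{216}{125}\right) - 29892 = \left(-4 + \frac{72}{25} + \frac{3024}{125}\right) - 29892 = \frac{2884}{125} - 29892 = - \frac{3733616}{125}$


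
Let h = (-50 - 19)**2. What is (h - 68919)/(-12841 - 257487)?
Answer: 32079/135164 ≈ 0.23733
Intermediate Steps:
h = 4761 (h = (-69)**2 = 4761)
(h - 68919)/(-12841 - 257487) = (4761 - 68919)/(-12841 - 257487) = -64158/(-270328) = -64158*(-1/270328) = 32079/135164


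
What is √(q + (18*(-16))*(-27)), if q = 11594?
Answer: √19370 ≈ 139.18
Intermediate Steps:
√(q + (18*(-16))*(-27)) = √(11594 + (18*(-16))*(-27)) = √(11594 - 288*(-27)) = √(11594 + 7776) = √19370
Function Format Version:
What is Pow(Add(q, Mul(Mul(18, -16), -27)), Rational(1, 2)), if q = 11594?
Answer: Pow(19370, Rational(1, 2)) ≈ 139.18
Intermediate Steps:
Pow(Add(q, Mul(Mul(18, -16), -27)), Rational(1, 2)) = Pow(Add(11594, Mul(Mul(18, -16), -27)), Rational(1, 2)) = Pow(Add(11594, Mul(-288, -27)), Rational(1, 2)) = Pow(Add(11594, 7776), Rational(1, 2)) = Pow(19370, Rational(1, 2))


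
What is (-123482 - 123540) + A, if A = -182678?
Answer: -429700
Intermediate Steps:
(-123482 - 123540) + A = (-123482 - 123540) - 182678 = -247022 - 182678 = -429700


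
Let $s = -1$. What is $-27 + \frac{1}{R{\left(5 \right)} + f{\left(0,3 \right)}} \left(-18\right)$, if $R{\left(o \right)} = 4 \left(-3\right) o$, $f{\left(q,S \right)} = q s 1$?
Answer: $- \frac{267}{10} \approx -26.7$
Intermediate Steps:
$f{\left(q,S \right)} = - q$ ($f{\left(q,S \right)} = q \left(-1\right) 1 = - q 1 = - q$)
$R{\left(o \right)} = - 12 o$
$-27 + \frac{1}{R{\left(5 \right)} + f{\left(0,3 \right)}} \left(-18\right) = -27 + \frac{1}{\left(-12\right) 5 - 0} \left(-18\right) = -27 + \frac{1}{-60 + 0} \left(-18\right) = -27 + \frac{1}{-60} \left(-18\right) = -27 - - \frac{3}{10} = -27 + \frac{3}{10} = - \frac{267}{10}$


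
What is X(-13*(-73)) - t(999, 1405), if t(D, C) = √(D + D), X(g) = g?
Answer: 949 - 3*√222 ≈ 904.30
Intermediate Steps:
t(D, C) = √2*√D (t(D, C) = √(2*D) = √2*√D)
X(-13*(-73)) - t(999, 1405) = -13*(-73) - √2*√999 = 949 - √2*3*√111 = 949 - 3*√222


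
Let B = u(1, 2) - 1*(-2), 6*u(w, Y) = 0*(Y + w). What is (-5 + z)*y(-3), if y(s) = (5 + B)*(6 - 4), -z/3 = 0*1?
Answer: -70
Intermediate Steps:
u(w, Y) = 0 (u(w, Y) = (0*(Y + w))/6 = (1/6)*0 = 0)
B = 2 (B = 0 - 1*(-2) = 0 + 2 = 2)
z = 0 (z = -0 = -3*0 = 0)
y(s) = 14 (y(s) = (5 + 2)*(6 - 4) = 7*2 = 14)
(-5 + z)*y(-3) = (-5 + 0)*14 = -5*14 = -70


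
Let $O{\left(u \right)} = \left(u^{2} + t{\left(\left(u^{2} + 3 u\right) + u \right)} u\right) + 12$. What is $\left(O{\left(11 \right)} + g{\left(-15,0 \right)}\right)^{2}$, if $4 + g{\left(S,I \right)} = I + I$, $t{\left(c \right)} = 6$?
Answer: $38025$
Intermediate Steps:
$g{\left(S,I \right)} = -4 + 2 I$ ($g{\left(S,I \right)} = -4 + \left(I + I\right) = -4 + 2 I$)
$O{\left(u \right)} = 12 + u^{2} + 6 u$ ($O{\left(u \right)} = \left(u^{2} + 6 u\right) + 12 = 12 + u^{2} + 6 u$)
$\left(O{\left(11 \right)} + g{\left(-15,0 \right)}\right)^{2} = \left(\left(12 + 11^{2} + 6 \cdot 11\right) + \left(-4 + 2 \cdot 0\right)\right)^{2} = \left(\left(12 + 121 + 66\right) + \left(-4 + 0\right)\right)^{2} = \left(199 - 4\right)^{2} = 195^{2} = 38025$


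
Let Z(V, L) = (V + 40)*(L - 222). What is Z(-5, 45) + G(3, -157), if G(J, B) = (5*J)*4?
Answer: -6135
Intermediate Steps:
G(J, B) = 20*J
Z(V, L) = (-222 + L)*(40 + V) (Z(V, L) = (40 + V)*(-222 + L) = (-222 + L)*(40 + V))
Z(-5, 45) + G(3, -157) = (-8880 - 222*(-5) + 40*45 + 45*(-5)) + 20*3 = (-8880 + 1110 + 1800 - 225) + 60 = -6195 + 60 = -6135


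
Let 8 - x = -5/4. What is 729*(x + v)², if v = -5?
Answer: 210681/16 ≈ 13168.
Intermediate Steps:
x = 37/4 (x = 8 - (-5)/4 = 8 - 1*(-5/4) = 8 + 5/4 = 37/4 ≈ 9.2500)
729*(x + v)² = 729*(37/4 - 5)² = 729*(17/4)² = 729*(289/16) = 210681/16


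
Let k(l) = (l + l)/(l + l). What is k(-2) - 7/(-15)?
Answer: 22/15 ≈ 1.4667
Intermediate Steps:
k(l) = 1 (k(l) = (2*l)/((2*l)) = (2*l)*(1/(2*l)) = 1)
k(-2) - 7/(-15) = 1 - 7/(-15) = 1 - 1/15*(-7) = 1 + 7/15 = 22/15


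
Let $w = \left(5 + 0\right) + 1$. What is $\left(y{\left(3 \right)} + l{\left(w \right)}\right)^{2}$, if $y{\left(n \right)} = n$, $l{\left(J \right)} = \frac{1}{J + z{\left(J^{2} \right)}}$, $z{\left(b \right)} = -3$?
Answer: $\frac{100}{9} \approx 11.111$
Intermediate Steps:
$w = 6$ ($w = 5 + 1 = 6$)
$l{\left(J \right)} = \frac{1}{-3 + J}$ ($l{\left(J \right)} = \frac{1}{J - 3} = \frac{1}{-3 + J}$)
$\left(y{\left(3 \right)} + l{\left(w \right)}\right)^{2} = \left(3 + \frac{1}{-3 + 6}\right)^{2} = \left(3 + \frac{1}{3}\right)^{2} = \left(\frac{10}{3}\right)^{2} = \frac{100}{9}$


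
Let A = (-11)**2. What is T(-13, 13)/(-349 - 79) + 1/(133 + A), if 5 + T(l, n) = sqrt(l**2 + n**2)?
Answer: 849/54356 - 13*sqrt(2)/428 ≈ -0.027336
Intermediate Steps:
A = 121
T(l, n) = -5 + sqrt(l**2 + n**2)
T(-13, 13)/(-349 - 79) + 1/(133 + A) = (-5 + sqrt((-13)**2 + 13**2))/(-349 - 79) + 1/(133 + 121) = (-5 + sqrt(169 + 169))/(-428) + 1/254 = -(-5 + sqrt(338))/428 + 1/254 = -(-5 + 13*sqrt(2))/428 + 1/254 = (5/428 - 13*sqrt(2)/428) + 1/254 = 849/54356 - 13*sqrt(2)/428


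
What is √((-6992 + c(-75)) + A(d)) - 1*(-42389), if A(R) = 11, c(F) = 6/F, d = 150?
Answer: 42389 + I*√174527/5 ≈ 42389.0 + 83.553*I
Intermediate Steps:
√((-6992 + c(-75)) + A(d)) - 1*(-42389) = √((-6992 + 6/(-75)) + 11) - 1*(-42389) = √((-6992 + 6*(-1/75)) + 11) + 42389 = √((-6992 - 2/25) + 11) + 42389 = √(-174802/25 + 11) + 42389 = √(-174527/25) + 42389 = I*√174527/5 + 42389 = 42389 + I*√174527/5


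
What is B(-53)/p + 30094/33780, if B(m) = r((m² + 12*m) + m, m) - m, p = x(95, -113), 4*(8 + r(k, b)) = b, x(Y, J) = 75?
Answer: 221971/168900 ≈ 1.3142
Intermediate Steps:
r(k, b) = -8 + b/4
p = 75
B(m) = -8 - 3*m/4 (B(m) = (-8 + m/4) - m = -8 - 3*m/4)
B(-53)/p + 30094/33780 = (-8 - ¾*(-53))/75 + 30094/33780 = (-8 + 159/4)*(1/75) + 30094*(1/33780) = (127/4)*(1/75) + 15047/16890 = 127/300 + 15047/16890 = 221971/168900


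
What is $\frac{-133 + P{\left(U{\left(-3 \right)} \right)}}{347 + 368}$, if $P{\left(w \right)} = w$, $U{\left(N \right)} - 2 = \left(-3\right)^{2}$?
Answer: $- \frac{122}{715} \approx -0.17063$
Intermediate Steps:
$U{\left(N \right)} = 11$ ($U{\left(N \right)} = 2 + \left(-3\right)^{2} = 2 + 9 = 11$)
$\frac{-133 + P{\left(U{\left(-3 \right)} \right)}}{347 + 368} = \frac{-133 + 11}{347 + 368} = - \frac{122}{715}$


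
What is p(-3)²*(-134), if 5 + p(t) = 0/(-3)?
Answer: -3350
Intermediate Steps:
p(t) = -5 (p(t) = -5 + 0/(-3) = -5 + 0*(-⅓) = -5 + 0 = -5)
p(-3)²*(-134) = (-5)²*(-134) = 25*(-134) = -3350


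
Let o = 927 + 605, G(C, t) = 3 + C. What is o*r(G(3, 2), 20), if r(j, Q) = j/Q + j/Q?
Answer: 4596/5 ≈ 919.20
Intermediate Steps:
r(j, Q) = 2*j/Q
o = 1532
o*r(G(3, 2), 20) = 1532*(2*(3 + 3)/20) = 1532*(2*6*(1/20)) = 1532*(⅗) = 4596/5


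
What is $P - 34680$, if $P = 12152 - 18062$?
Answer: $-40590$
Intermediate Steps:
$P = -5910$
$P - 34680 = -5910 - 34680 = -40590$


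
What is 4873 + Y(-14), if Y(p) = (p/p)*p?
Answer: 4859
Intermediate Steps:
Y(p) = p (Y(p) = 1*p = p)
4873 + Y(-14) = 4873 - 14 = 4859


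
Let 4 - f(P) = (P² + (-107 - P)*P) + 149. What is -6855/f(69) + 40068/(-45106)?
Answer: -299606907/163238614 ≈ -1.8354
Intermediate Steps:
f(P) = -145 - P² - P*(-107 - P) (f(P) = 4 - ((P² + (-107 - P)*P) + 149) = 4 - ((P² + P*(-107 - P)) + 149) = 4 - (149 + P² + P*(-107 - P)) = 4 + (-149 - P² - P*(-107 - P)) = -145 - P² - P*(-107 - P))
-6855/f(69) + 40068/(-45106) = -6855/(-145 + 107*69) + 40068/(-45106) = -6855/(-145 + 7383) + 40068*(-1/45106) = -6855/7238 - 20034/22553 = -299606907/163238614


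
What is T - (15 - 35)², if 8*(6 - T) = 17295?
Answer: -20447/8 ≈ -2555.9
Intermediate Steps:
T = -17247/8 (T = 6 - ⅛*17295 = 6 - 17295/8 = -17247/8 ≈ -2155.9)
T - (15 - 35)² = -17247/8 - (15 - 35)² = -17247/8 - 1*(-20)² = -17247/8 - 1*400 = -17247/8 - 400 = -20447/8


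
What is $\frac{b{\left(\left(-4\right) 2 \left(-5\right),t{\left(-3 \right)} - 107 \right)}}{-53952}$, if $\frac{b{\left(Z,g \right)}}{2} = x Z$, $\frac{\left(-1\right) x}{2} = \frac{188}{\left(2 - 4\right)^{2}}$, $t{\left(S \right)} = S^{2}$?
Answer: $\frac{235}{1686} \approx 0.13938$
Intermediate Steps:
$x = -94$ ($x = - 2 \frac{188}{\left(2 - 4\right)^{2}} = - 2 \frac{188}{\left(-2\right)^{2}} = - 2 \cdot \frac{188}{4} = - 2 \cdot 188 \cdot \frac{1}{4} = \left(-2\right) 47 = -94$)
$b{\left(Z,g \right)} = - 188 Z$ ($b{\left(Z,g \right)} = 2 \left(- 94 Z\right) = - 188 Z$)
$\frac{b{\left(\left(-4\right) 2 \left(-5\right),t{\left(-3 \right)} - 107 \right)}}{-53952} = \frac{\left(-188\right) \left(-4\right) 2 \left(-5\right)}{-53952} = - 188 \left(\left(-8\right) \left(-5\right)\right) \left(- \frac{1}{53952}\right) = \left(-188\right) 40 \left(- \frac{1}{53952}\right) = \left(-7520\right) \left(- \frac{1}{53952}\right) = \frac{235}{1686}$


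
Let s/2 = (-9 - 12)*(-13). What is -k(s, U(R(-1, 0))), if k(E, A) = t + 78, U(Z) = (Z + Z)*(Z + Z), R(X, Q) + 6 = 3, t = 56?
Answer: -134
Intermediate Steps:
R(X, Q) = -3 (R(X, Q) = -6 + 3 = -3)
U(Z) = 4*Z² (U(Z) = (2*Z)*(2*Z) = 4*Z²)
s = 546 (s = 2*((-9 - 12)*(-13)) = 2*(-21*(-13)) = 2*273 = 546)
k(E, A) = 134 (k(E, A) = 56 + 78 = 134)
-k(s, U(R(-1, 0))) = -1*134 = -134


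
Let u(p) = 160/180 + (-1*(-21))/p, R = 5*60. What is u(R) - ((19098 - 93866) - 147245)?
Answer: 199812563/900 ≈ 2.2201e+5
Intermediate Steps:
R = 300
u(p) = 8/9 + 21/p (u(p) = 160*(1/180) + 21/p = 8/9 + 21/p)
u(R) - ((19098 - 93866) - 147245) = (8/9 + 21/300) - ((19098 - 93866) - 147245) = (8/9 + 21*(1/300)) - (-74768 - 147245) = (8/9 + 7/100) - 1*(-222013) = 863/900 + 222013 = 199812563/900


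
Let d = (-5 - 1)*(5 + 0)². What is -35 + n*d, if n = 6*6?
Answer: -5435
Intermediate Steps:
d = -150 (d = -6*5² = -6*25 = -150)
n = 36
-35 + n*d = -35 + 36*(-150) = -35 - 5400 = -5435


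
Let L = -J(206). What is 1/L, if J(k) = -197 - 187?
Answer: 1/384 ≈ 0.0026042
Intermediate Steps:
J(k) = -384
L = 384 (L = -1*(-384) = 384)
1/L = 1/384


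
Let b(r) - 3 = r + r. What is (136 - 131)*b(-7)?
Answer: -55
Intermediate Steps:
b(r) = 3 + 2*r (b(r) = 3 + (r + r) = 3 + 2*r)
(136 - 131)*b(-7) = (136 - 131)*(3 + 2*(-7)) = 5*(3 - 14) = 5*(-11) = -55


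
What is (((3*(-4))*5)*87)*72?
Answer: -375840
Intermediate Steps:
(((3*(-4))*5)*87)*72 = (-12*5*87)*72 = -60*87*72 = -5220*72 = -375840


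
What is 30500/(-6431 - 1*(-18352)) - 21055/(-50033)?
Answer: 1777003155/596443393 ≈ 2.9793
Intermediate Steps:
30500/(-6431 - 1*(-18352)) - 21055/(-50033) = 30500/(-6431 + 18352) - 21055*(-1/50033) = 30500/11921 + 21055/50033 = 1777003155/596443393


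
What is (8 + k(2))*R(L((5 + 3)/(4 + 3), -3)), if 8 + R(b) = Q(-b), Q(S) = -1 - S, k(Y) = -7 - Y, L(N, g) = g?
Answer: 12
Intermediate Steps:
R(b) = -9 + b (R(b) = -8 + (-1 - (-1)*b) = -8 + (-1 + b) = -9 + b)
(8 + k(2))*R(L((5 + 3)/(4 + 3), -3)) = (8 + (-7 - 1*2))*(-9 - 3) = (8 + (-7 - 2))*(-12) = (8 - 9)*(-12) = -1*(-12) = 12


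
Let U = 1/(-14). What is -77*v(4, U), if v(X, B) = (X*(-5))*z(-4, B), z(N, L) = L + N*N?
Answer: 24530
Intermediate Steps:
z(N, L) = L + N**2
U = -1/14 ≈ -0.071429
v(X, B) = -5*X*(16 + B) (v(X, B) = (X*(-5))*(B + (-4)**2) = (-5*X)*(B + 16) = (-5*X)*(16 + B) = -5*X*(16 + B))
-77*v(4, U) = -(-385)*4*(16 - 1/14) = -(-385)*4*223/14 = -77*(-2230/7) = 24530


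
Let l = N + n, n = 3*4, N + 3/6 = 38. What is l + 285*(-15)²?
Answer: 128349/2 ≈ 64175.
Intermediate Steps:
N = 75/2 (N = -½ + 38 = 75/2 ≈ 37.500)
n = 12
l = 99/2 (l = 75/2 + 12 = 99/2 ≈ 49.500)
l + 285*(-15)² = 99/2 + 285*(-15)² = 99/2 + 285*225 = 99/2 + 64125 = 128349/2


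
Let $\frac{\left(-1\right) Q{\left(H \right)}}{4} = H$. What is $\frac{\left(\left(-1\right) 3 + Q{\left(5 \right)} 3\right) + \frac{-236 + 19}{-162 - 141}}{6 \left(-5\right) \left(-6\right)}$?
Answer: $- \frac{4718}{13635} \approx -0.34602$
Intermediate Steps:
$Q{\left(H \right)} = - 4 H$
$\frac{\left(\left(-1\right) 3 + Q{\left(5 \right)} 3\right) + \frac{-236 + 19}{-162 - 141}}{6 \left(-5\right) \left(-6\right)} = \frac{\left(\left(-1\right) 3 + \left(-4\right) 5 \cdot 3\right) + \frac{-236 + 19}{-162 - 141}}{6 \left(-5\right) \left(-6\right)} = \frac{\left(-3 - 60\right) - \frac{217}{-303}}{\left(-30\right) \left(-6\right)} = \frac{\left(-3 - 60\right) - - \frac{217}{303}}{180} = \frac{-63 + \frac{217}{303}}{180} = \frac{1}{180} \left(- \frac{18872}{303}\right) = - \frac{4718}{13635}$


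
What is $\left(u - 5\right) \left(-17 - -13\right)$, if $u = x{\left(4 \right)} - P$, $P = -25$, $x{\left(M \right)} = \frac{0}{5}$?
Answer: $-80$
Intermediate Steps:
$x{\left(M \right)} = 0$ ($x{\left(M \right)} = 0 \cdot \frac{1}{5} = 0$)
$u = 25$ ($u = 0 - -25 = 0 + 25 = 25$)
$\left(u - 5\right) \left(-17 - -13\right) = \left(25 - 5\right) \left(-17 - -13\right) = \left(25 - 5\right) \left(-17 + 13\right) = 20 \left(-4\right) = -80$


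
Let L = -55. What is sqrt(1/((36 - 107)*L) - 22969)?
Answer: 2*I*sqrt(87563712830)/3905 ≈ 151.56*I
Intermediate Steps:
sqrt(1/((36 - 107)*L) - 22969) = sqrt(1/((36 - 107)*(-55)) - 22969) = sqrt(1/(-71*(-55)) - 22969) = sqrt(1/3905 - 22969) = sqrt(-89693944/3905) = 2*I*sqrt(87563712830)/3905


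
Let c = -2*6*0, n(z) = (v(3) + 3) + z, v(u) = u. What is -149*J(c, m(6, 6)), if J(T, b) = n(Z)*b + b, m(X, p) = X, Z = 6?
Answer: -11622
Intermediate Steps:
n(z) = 6 + z (n(z) = (3 + 3) + z = 6 + z)
c = 0 (c = -12*0 = 0)
J(T, b) = 13*b (J(T, b) = (6 + 6)*b + b = 12*b + b = 13*b)
-149*J(c, m(6, 6)) = -1937*6 = -149*78 = -11622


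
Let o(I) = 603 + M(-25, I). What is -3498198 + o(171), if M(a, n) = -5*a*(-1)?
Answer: -3497720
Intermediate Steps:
M(a, n) = 5*a
o(I) = 478 (o(I) = 603 + 5*(-25) = 603 - 125 = 478)
-3498198 + o(171) = -3498198 + 478 = -3497720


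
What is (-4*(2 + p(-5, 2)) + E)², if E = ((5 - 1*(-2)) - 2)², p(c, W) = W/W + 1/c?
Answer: 4761/25 ≈ 190.44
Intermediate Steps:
p(c, W) = 1 + 1/c
E = 25 (E = ((5 + 2) - 2)² = (7 - 2)² = 5² = 25)
(-4*(2 + p(-5, 2)) + E)² = (-4*(2 + (1 - 5)/(-5)) + 25)² = (-4*(2 - ⅕*(-4)) + 25)² = (-4*(2 + ⅘) + 25)² = (-4*14/5 + 25)² = (-56/5 + 25)² = (69/5)² = 4761/25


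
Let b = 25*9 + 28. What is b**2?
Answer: 64009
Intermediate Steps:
b = 253 (b = 225 + 28 = 253)
b**2 = 253**2 = 64009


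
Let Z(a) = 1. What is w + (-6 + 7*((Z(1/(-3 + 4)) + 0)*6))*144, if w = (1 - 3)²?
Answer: 5188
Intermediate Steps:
w = 4 (w = (-2)² = 4)
w + (-6 + 7*((Z(1/(-3 + 4)) + 0)*6))*144 = 4 + (-6 + 7*((1 + 0)*6))*144 = 4 + (-6 + 7*(1*6))*144 = 4 + (-6 + 7*6)*144 = 4 + (-6 + 42)*144 = 4 + 36*144 = 4 + 5184 = 5188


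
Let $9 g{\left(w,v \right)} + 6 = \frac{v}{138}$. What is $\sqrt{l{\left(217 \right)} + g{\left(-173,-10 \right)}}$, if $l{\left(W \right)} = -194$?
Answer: $\frac{i \sqrt{8341617}}{207} \approx 13.953 i$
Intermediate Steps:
$g{\left(w,v \right)} = - \frac{2}{3} + \frac{v}{1242}$ ($g{\left(w,v \right)} = - \frac{2}{3} + \frac{v \frac{1}{138}}{9} = - \frac{2}{3} + \frac{\frac{1}{138} v}{9} = - \frac{2}{3} + \frac{v}{1242}$)
$\sqrt{l{\left(217 \right)} + g{\left(-173,-10 \right)}} = \sqrt{-194 + \left(- \frac{2}{3} + \frac{1}{1242} \left(-10\right)\right)} = \sqrt{-194 - \frac{419}{621}} = \sqrt{- \frac{120893}{621}} = \frac{i \sqrt{8341617}}{207}$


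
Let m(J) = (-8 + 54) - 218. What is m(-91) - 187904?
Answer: -188076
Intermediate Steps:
m(J) = -172 (m(J) = 46 - 218 = -172)
m(-91) - 187904 = -172 - 187904 = -188076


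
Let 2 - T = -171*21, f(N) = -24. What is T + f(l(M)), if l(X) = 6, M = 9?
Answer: 3569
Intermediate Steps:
T = 3593 (T = 2 - (-171)*21 = 2 - 1*(-3591) = 2 + 3591 = 3593)
T + f(l(M)) = 3593 - 24 = 3569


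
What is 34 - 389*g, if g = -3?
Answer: 1201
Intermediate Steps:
34 - 389*g = 34 - 389*(-3) = 34 - 1*(-1167) = 34 + 1167 = 1201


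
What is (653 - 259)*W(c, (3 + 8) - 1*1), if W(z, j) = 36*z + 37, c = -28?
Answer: -382574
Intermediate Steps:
W(z, j) = 37 + 36*z
(653 - 259)*W(c, (3 + 8) - 1*1) = (653 - 259)*(37 + 36*(-28)) = 394*(37 - 1008) = 394*(-971) = -382574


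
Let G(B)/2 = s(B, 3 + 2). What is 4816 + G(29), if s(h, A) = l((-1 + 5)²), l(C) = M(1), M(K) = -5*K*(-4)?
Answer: 4856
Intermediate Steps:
M(K) = 20*K
l(C) = 20 (l(C) = 20*1 = 20)
s(h, A) = 20
G(B) = 40 (G(B) = 2*20 = 40)
4816 + G(29) = 4816 + 40 = 4856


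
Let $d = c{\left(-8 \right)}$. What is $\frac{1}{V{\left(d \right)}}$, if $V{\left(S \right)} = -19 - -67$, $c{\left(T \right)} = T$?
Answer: $\frac{1}{48} \approx 0.020833$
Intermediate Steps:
$d = -8$
$V{\left(S \right)} = 48$ ($V{\left(S \right)} = -19 + 67 = 48$)
$\frac{1}{V{\left(d \right)}} = \frac{1}{48}$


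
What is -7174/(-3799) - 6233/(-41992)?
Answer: 11204475/5500952 ≈ 2.0368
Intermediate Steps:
-7174/(-3799) - 6233/(-41992) = -7174*(-1/3799) - 6233*(-1/41992) = 7174/3799 + 6233/41992 = 11204475/5500952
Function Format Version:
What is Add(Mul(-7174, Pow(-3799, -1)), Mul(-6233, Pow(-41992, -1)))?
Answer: Rational(11204475, 5500952) ≈ 2.0368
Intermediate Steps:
Add(Mul(-7174, Pow(-3799, -1)), Mul(-6233, Pow(-41992, -1))) = Add(Mul(-7174, Rational(-1, 3799)), Mul(-6233, Rational(-1, 41992))) = Add(Rational(7174, 3799), Rational(6233, 41992)) = Rational(11204475, 5500952)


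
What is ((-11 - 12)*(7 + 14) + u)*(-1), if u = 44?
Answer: 439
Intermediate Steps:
((-11 - 12)*(7 + 14) + u)*(-1) = ((-11 - 12)*(7 + 14) + 44)*(-1) = (-23*21 + 44)*(-1) = (-483 + 44)*(-1) = -439*(-1) = 439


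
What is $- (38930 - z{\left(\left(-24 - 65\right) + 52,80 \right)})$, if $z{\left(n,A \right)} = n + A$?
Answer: $-38887$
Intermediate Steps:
$z{\left(n,A \right)} = A + n$
$- (38930 - z{\left(\left(-24 - 65\right) + 52,80 \right)}) = - (38930 - \left(80 + \left(\left(-24 - 65\right) + 52\right)\right)) = - (38930 - \left(80 + \left(-89 + 52\right)\right)) = - (38930 - \left(80 - 37\right)) = - (38930 - 43) = \left(-1\right) 38887 = -38887$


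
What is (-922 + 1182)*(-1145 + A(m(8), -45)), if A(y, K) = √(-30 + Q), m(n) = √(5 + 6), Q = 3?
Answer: -297700 + 780*I*√3 ≈ -2.977e+5 + 1351.0*I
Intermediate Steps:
m(n) = √11
A(y, K) = 3*I*√3 (A(y, K) = √(-30 + 3) = √(-27) = 3*I*√3)
(-922 + 1182)*(-1145 + A(m(8), -45)) = (-922 + 1182)*(-1145 + 3*I*√3) = 260*(-1145 + 3*I*√3) = -297700 + 780*I*√3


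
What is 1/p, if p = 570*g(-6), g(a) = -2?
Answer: -1/1140 ≈ -0.00087719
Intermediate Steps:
p = -1140 (p = 570*(-2) = -1140)
1/p = 1/(-1140) = -1/1140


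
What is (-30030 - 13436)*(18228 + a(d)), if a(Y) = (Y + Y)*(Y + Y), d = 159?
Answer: -5187754032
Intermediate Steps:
a(Y) = 4*Y² (a(Y) = (2*Y)*(2*Y) = 4*Y²)
(-30030 - 13436)*(18228 + a(d)) = (-30030 - 13436)*(18228 + 4*159²) = -43466*(18228 + 4*25281) = -43466*(18228 + 101124) = -43466*119352 = -5187754032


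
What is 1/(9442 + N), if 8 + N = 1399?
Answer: 1/10833 ≈ 9.2310e-5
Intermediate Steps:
N = 1391 (N = -8 + 1399 = 1391)
1/(9442 + N) = 1/(9442 + 1391) = 1/10833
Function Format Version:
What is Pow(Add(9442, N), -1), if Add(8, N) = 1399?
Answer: Rational(1, 10833) ≈ 9.2310e-5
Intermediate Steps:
N = 1391 (N = Add(-8, 1399) = 1391)
Pow(Add(9442, N), -1) = Pow(Add(9442, 1391), -1) = Pow(10833, -1) = Rational(1, 10833)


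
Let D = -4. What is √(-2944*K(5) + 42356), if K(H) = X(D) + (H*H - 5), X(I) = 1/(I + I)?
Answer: 2*I*√4039 ≈ 127.11*I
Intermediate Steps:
X(I) = 1/(2*I)
K(H) = -41/8 + H² (K(H) = (½)/(-4) + (H*H - 5) = (½)*(-¼) + (H² - 5) = -⅛ + (-5 + H²) = -41/8 + H²)
√(-2944*K(5) + 42356) = √(-2944*(-41/8 + 5²) + 42356) = √(-2944*(-41/8 + 25) + 42356) = √(-2944*159/8 + 42356) = √(-58512 + 42356) = √(-16156) = 2*I*√4039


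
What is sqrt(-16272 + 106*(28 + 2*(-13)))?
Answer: 2*I*sqrt(4015) ≈ 126.73*I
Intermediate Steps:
sqrt(-16272 + 106*(28 + 2*(-13))) = sqrt(-16272 + 106*(28 - 26)) = sqrt(-16272 + 106*2) = sqrt(-16272 + 212) = sqrt(-16060) = 2*I*sqrt(4015)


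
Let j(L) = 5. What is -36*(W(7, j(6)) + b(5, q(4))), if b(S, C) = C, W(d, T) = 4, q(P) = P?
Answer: -288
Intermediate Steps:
-36*(W(7, j(6)) + b(5, q(4))) = -36*(4 + 4) = -36*8 = -288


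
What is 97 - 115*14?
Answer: -1513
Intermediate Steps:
97 - 115*14 = 97 - 1610 = -1513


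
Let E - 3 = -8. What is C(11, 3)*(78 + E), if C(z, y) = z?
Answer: 803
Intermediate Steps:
E = -5 (E = 3 - 8 = -5)
C(11, 3)*(78 + E) = 11*(78 - 5) = 11*73 = 803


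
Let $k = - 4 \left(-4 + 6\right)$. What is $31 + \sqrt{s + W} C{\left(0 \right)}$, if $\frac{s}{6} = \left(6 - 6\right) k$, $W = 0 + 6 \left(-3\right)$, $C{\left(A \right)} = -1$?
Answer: $31 - 3 i \sqrt{2} \approx 31.0 - 4.2426 i$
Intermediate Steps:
$k = -8$ ($k = \left(-4\right) 2 = -8$)
$W = -18$ ($W = 0 - 18 = -18$)
$s = 0$ ($s = 6 \left(6 - 6\right) \left(-8\right) = 6 \cdot 0 \left(-8\right) = 6 \cdot 0 = 0$)
$31 + \sqrt{s + W} C{\left(0 \right)} = 31 + \sqrt{0 - 18} \left(-1\right) = 31 + \sqrt{-18} \left(-1\right) = 31 + 3 i \sqrt{2} \left(-1\right) = 31 - 3 i \sqrt{2}$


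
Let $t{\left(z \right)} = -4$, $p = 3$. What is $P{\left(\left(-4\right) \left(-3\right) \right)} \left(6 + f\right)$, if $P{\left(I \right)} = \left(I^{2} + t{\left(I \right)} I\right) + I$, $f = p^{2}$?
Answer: $1620$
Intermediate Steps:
$f = 9$ ($f = 3^{2} = 9$)
$P{\left(I \right)} = I^{2} - 3 I$ ($P{\left(I \right)} = \left(I^{2} - 4 I\right) + I = I^{2} - 3 I$)
$P{\left(\left(-4\right) \left(-3\right) \right)} \left(6 + f\right) = \left(-4\right) \left(-3\right) \left(-3 - -12\right) \left(6 + 9\right) = 12 \left(-3 + 12\right) 15 = 12 \cdot 9 \cdot 15 = 108 \cdot 15 = 1620$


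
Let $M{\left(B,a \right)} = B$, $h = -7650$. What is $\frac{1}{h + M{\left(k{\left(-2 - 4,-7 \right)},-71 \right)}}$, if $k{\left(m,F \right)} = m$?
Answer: $- \frac{1}{7656} \approx -0.00013062$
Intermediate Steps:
$\frac{1}{h + M{\left(k{\left(-2 - 4,-7 \right)},-71 \right)}} = \frac{1}{-7650 - 6} = \frac{1}{-7656} = - \frac{1}{7656}$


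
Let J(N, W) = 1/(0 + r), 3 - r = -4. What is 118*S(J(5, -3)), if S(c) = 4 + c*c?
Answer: 23246/49 ≈ 474.41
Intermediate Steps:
r = 7 (r = 3 - 1*(-4) = 3 + 4 = 7)
J(N, W) = ⅐ (J(N, W) = 1/(0 + 7) = 1/7 = ⅐)
S(c) = 4 + c²
118*S(J(5, -3)) = 118*(4 + (⅐)²) = 118*(4 + 1/49) = 118*(197/49) = 23246/49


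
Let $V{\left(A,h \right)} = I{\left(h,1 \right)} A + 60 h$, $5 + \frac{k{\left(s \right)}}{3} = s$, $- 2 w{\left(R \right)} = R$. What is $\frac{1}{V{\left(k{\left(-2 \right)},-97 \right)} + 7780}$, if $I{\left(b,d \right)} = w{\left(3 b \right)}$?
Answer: $- \frac{2}{2191} \approx -0.00091283$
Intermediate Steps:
$w{\left(R \right)} = - \frac{R}{2}$
$I{\left(b,d \right)} = - \frac{3 b}{2}$
$k{\left(s \right)} = -15 + 3 s$
$V{\left(A,h \right)} = 60 h - \frac{3 A h}{2}$ ($V{\left(A,h \right)} = - \frac{3 h}{2} A + 60 h = - \frac{3 A h}{2} + 60 h = 60 h - \frac{3 A h}{2}$)
$\frac{1}{V{\left(k{\left(-2 \right)},-97 \right)} + 7780} = \frac{1}{\frac{3}{2} \left(-97\right) \left(40 - \left(-15 + 3 \left(-2\right)\right)\right) + 7780} = \frac{1}{\frac{3}{2} \left(-97\right) \left(40 - \left(-15 - 6\right)\right) + 7780} = \frac{1}{\frac{3}{2} \left(-97\right) \left(40 - -21\right) + 7780} = \frac{1}{\frac{3}{2} \left(-97\right) \left(40 + 21\right) + 7780} = \frac{1}{\frac{3}{2} \left(-97\right) 61 + 7780} = \frac{1}{- \frac{17751}{2} + 7780} = \frac{1}{- \frac{2191}{2}} = - \frac{2}{2191}$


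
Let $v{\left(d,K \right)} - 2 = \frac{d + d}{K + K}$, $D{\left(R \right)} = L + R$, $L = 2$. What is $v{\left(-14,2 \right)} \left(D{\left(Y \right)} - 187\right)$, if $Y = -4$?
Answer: $945$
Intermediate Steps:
$D{\left(R \right)} = 2 + R$
$v{\left(d,K \right)} = 2 + \frac{d}{K}$ ($v{\left(d,K \right)} = 2 + \frac{d + d}{K + K} = 2 + \frac{2 d}{2 K} = 2 + 2 d \frac{1}{2 K} = 2 + \frac{d}{K}$)
$v{\left(-14,2 \right)} \left(D{\left(Y \right)} - 187\right) = \left(2 - \frac{14}{2}\right) \left(\left(2 - 4\right) - 187\right) = \left(2 - 7\right) \left(-2 - 187\right) = \left(2 - 7\right) \left(-189\right) = \left(-5\right) \left(-189\right) = 945$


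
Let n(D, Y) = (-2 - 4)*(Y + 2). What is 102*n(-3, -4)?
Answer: 1224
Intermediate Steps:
n(D, Y) = -12 - 6*Y (n(D, Y) = -6*(2 + Y) = -12 - 6*Y)
102*n(-3, -4) = 102*(-12 - 6*(-4)) = 102*(-12 + 24) = 102*12 = 1224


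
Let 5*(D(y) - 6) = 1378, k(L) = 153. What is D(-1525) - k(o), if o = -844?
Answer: 643/5 ≈ 128.60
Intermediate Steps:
D(y) = 1408/5 (D(y) = 6 + (⅕)*1378 = 6 + 1378/5 = 1408/5)
D(-1525) - k(o) = 1408/5 - 1*153 = 1408/5 - 153 = 643/5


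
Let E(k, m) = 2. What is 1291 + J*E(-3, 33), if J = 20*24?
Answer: 2251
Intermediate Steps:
J = 480
1291 + J*E(-3, 33) = 1291 + 480*2 = 1291 + 960 = 2251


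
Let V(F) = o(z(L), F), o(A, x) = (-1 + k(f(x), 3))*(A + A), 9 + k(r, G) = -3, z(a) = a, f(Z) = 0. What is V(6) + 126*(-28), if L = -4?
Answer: -3424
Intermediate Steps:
k(r, G) = -12 (k(r, G) = -9 - 3 = -12)
o(A, x) = -26*A (o(A, x) = (-1 - 12)*(A + A) = -26*A)
V(F) = 104 (V(F) = -26*(-4) = 104)
V(6) + 126*(-28) = 104 + 126*(-28) = 104 - 3528 = -3424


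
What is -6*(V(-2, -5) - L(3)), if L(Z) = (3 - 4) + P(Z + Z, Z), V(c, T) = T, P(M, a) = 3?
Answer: 42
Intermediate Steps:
L(Z) = 2 (L(Z) = (3 - 4) + 3 = -1 + 3 = 2)
-6*(V(-2, -5) - L(3)) = -6*(-5 - 1*2) = -6*(-5 - 2) = -6*(-7) = 42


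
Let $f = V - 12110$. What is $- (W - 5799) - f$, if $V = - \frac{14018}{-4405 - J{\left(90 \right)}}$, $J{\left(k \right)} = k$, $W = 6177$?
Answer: $\frac{52721322}{4495} \approx 11729.0$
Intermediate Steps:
$V = \frac{14018}{4495}$ ($V = - \frac{14018}{-4405 - 90} = - \frac{14018}{-4495} = \left(-14018\right) \left(- \frac{1}{4495}\right) = \frac{14018}{4495} \approx 3.1186$)
$f = - \frac{54420432}{4495}$ ($f = \frac{14018}{4495} - 12110 = - \frac{54420432}{4495} \approx -12107.0$)
$- (W - 5799) - f = - (6177 - 5799) - - \frac{54420432}{4495} = - (6177 - 5799) + \frac{54420432}{4495} = \left(-1\right) 378 + \frac{54420432}{4495} = -378 + \frac{54420432}{4495} = \frac{52721322}{4495}$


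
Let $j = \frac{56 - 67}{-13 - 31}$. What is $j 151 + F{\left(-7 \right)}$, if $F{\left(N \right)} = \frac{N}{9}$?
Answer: $\frac{1331}{36} \approx 36.972$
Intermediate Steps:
$F{\left(N \right)} = \frac{N}{9}$ ($F{\left(N \right)} = N \frac{1}{9} = \frac{N}{9}$)
$j = \frac{1}{4}$ ($j = - \frac{11}{-13 - 31} = - \frac{11}{-44} = \left(-11\right) \left(- \frac{1}{44}\right) = \frac{1}{4} \approx 0.25$)
$j 151 + F{\left(-7 \right)} = \frac{1}{4} \cdot 151 + \frac{1}{9} \left(-7\right) = \frac{151}{4} - \frac{7}{9} = \frac{1331}{36}$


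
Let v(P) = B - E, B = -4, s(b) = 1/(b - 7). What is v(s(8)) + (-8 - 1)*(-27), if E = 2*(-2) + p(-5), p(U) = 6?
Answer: 237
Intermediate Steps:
s(b) = 1/(-7 + b)
E = 2 (E = 2*(-2) + 6 = -4 + 6 = 2)
v(P) = -6 (v(P) = -4 - 1*2 = -4 - 2 = -6)
v(s(8)) + (-8 - 1)*(-27) = -6 + (-8 - 1)*(-27) = -6 - 9*(-27) = -6 + 243 = 237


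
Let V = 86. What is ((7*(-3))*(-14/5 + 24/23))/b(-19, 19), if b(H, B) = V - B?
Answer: 4242/7705 ≈ 0.55055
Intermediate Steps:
b(H, B) = 86 - B
((7*(-3))*(-14/5 + 24/23))/b(-19, 19) = ((7*(-3))*(-14/5 + 24/23))/(86 - 1*19) = (-21*(-14*1/5 + 24*(1/23)))/(86 - 19) = -21*(-14/5 + 24/23)/67 = -21*(-202/115)*(1/67) = (4242/115)*(1/67) = 4242/7705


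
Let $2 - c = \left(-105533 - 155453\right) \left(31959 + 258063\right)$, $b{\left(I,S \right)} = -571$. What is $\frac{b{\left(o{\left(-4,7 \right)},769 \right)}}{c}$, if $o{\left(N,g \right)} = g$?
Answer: $- \frac{571}{75691681694} \approx -7.5438 \cdot 10^{-9}$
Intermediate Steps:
$c = 75691681694$ ($c = 2 - \left(-105533 - 155453\right) \left(31959 + 258063\right) = 2 - \left(-260986\right) 290022 = 2 - -75691681692 = 2 + 75691681692 = 75691681694$)
$\frac{b{\left(o{\left(-4,7 \right)},769 \right)}}{c} = - \frac{571}{75691681694}$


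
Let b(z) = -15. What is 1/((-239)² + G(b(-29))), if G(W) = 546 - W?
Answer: 1/57682 ≈ 1.7336e-5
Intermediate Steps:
1/((-239)² + G(b(-29))) = 1/((-239)² + (546 - 1*(-15))) = 1/(57121 + (546 + 15)) = 1/(57121 + 561) = 1/57682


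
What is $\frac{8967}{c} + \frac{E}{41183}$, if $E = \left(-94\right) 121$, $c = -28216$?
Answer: $- \frac{690216745}{1162019528} \approx -0.59398$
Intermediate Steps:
$E = -11374$
$\frac{8967}{c} + \frac{E}{41183} = \frac{8967}{-28216} - \frac{11374}{41183} = 8967 \left(- \frac{1}{28216}\right) - \frac{11374}{41183} = - \frac{8967}{28216} - \frac{11374}{41183} = - \frac{690216745}{1162019528}$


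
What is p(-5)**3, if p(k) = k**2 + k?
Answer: 8000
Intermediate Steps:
p(k) = k + k**2
p(-5)**3 = (-5*(1 - 5))**3 = (-5*(-4))**3 = 20**3 = 8000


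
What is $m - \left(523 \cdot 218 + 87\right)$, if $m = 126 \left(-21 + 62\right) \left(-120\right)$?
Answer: $-734021$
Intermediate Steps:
$m = -619920$ ($m = 126 \cdot 41 \left(-120\right) = 5166 \left(-120\right) = -619920$)
$m - \left(523 \cdot 218 + 87\right) = -619920 - \left(523 \cdot 218 + 87\right) = -619920 - \left(114014 + 87\right) = -619920 - 114101 = -734021$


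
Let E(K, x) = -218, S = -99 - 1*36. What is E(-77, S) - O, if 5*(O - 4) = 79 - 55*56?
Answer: 1891/5 ≈ 378.20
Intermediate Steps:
S = -135 (S = -99 - 36 = -135)
O = -2981/5 (O = 4 + (79 - 55*56)/5 = 4 + (79 - 3080)/5 = 4 + (1/5)*(-3001) = 4 - 3001/5 = -2981/5 ≈ -596.20)
E(-77, S) - O = -218 - 1*(-2981/5) = -218 + 2981/5 = 1891/5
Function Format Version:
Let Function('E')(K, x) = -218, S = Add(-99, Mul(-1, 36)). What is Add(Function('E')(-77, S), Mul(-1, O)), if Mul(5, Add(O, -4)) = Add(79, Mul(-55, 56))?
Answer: Rational(1891, 5) ≈ 378.20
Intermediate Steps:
S = -135 (S = Add(-99, -36) = -135)
O = Rational(-2981, 5) (O = Add(4, Mul(Rational(1, 5), Add(79, Mul(-55, 56)))) = Add(4, Mul(Rational(1, 5), Add(79, -3080))) = Add(4, Mul(Rational(1, 5), -3001)) = Add(4, Rational(-3001, 5)) = Rational(-2981, 5) ≈ -596.20)
Add(Function('E')(-77, S), Mul(-1, O)) = Add(-218, Mul(-1, Rational(-2981, 5))) = Add(-218, Rational(2981, 5)) = Rational(1891, 5)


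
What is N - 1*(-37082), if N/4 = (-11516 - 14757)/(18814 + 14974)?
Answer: 313205381/8447 ≈ 37079.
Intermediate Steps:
N = -26273/8447 (N = 4*((-11516 - 14757)/(18814 + 14974)) = 4*(-26273/33788) = -26273/8447 ≈ -3.1103)
N - 1*(-37082) = -26273/8447 - 1*(-37082) = -26273/8447 + 37082 = 313205381/8447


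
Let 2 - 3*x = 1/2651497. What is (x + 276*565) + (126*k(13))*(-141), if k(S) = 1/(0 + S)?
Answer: 15984252696823/103408383 ≈ 1.5457e+5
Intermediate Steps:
k(S) = 1/S
x = 5302993/7954491 (x = ⅔ - ⅓/2651497 = ⅔ - ⅓*1/2651497 = ⅔ - 1/7954491 = 5302993/7954491 ≈ 0.66667)
(x + 276*565) + (126*k(13))*(-141) = (5302993/7954491 + 276*565) + (126/13)*(-141) = (5302993/7954491 + 155940) + (126*(1/13))*(-141) = 1240428629533/7954491 + (126/13)*(-141) = 1240428629533/7954491 - 17766/13 = 15984252696823/103408383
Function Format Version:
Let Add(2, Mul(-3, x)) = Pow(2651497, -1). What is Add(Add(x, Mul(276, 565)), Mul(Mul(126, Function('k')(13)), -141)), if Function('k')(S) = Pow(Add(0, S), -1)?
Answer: Rational(15984252696823, 103408383) ≈ 1.5457e+5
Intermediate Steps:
Function('k')(S) = Pow(S, -1)
x = Rational(5302993, 7954491) (x = Add(Rational(2, 3), Mul(Rational(-1, 3), Pow(2651497, -1))) = Add(Rational(2, 3), Mul(Rational(-1, 3), Rational(1, 2651497))) = Add(Rational(2, 3), Rational(-1, 7954491)) = Rational(5302993, 7954491) ≈ 0.66667)
Add(Add(x, Mul(276, 565)), Mul(Mul(126, Function('k')(13)), -141)) = Add(Add(Rational(5302993, 7954491), Mul(276, 565)), Mul(Mul(126, Pow(13, -1)), -141)) = Add(Add(Rational(5302993, 7954491), 155940), Mul(Mul(126, Rational(1, 13)), -141)) = Add(Rational(1240428629533, 7954491), Mul(Rational(126, 13), -141)) = Add(Rational(1240428629533, 7954491), Rational(-17766, 13)) = Rational(15984252696823, 103408383)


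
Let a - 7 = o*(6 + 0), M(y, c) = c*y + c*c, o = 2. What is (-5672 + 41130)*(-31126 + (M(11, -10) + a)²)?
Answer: -1100793610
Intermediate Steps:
M(y, c) = c² + c*y (M(y, c) = c*y + c² = c² + c*y)
a = 19 (a = 7 + 2*(6 + 0) = 7 + 2*6 = 7 + 12 = 19)
(-5672 + 41130)*(-31126 + (M(11, -10) + a)²) = (-5672 + 41130)*(-31126 + (-10*(-10 + 11) + 19)²) = 35458*(-31126 + (-10*1 + 19)²) = 35458*(-31126 + (-10 + 19)²) = 35458*(-31126 + 9²) = 35458*(-31126 + 81) = 35458*(-31045) = -1100793610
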